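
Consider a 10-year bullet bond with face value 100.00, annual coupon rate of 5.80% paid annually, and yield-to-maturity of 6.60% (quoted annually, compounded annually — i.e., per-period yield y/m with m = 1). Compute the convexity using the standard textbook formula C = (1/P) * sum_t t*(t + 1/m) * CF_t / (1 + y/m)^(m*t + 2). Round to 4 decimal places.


Answer: Convexity = 68.8402

Derivation:
Coupon per period c = face * coupon_rate / m = 5.800000
Periods per year m = 1; per-period yield y/m = 0.066000
Number of cashflows N = 10
Cashflows (t years, CF_t, discount factor 1/(1+y/m)^(m*t), PV):
  t = 1.0000: CF_t = 5.800000, DF = 0.938086, PV = 5.440901
  t = 2.0000: CF_t = 5.800000, DF = 0.880006, PV = 5.104034
  t = 3.0000: CF_t = 5.800000, DF = 0.825521, PV = 4.788025
  t = 4.0000: CF_t = 5.800000, DF = 0.774410, PV = 4.491580
  t = 5.0000: CF_t = 5.800000, DF = 0.726464, PV = 4.213490
  t = 6.0000: CF_t = 5.800000, DF = 0.681486, PV = 3.952617
  t = 7.0000: CF_t = 5.800000, DF = 0.639292, PV = 3.707896
  t = 8.0000: CF_t = 5.800000, DF = 0.599711, PV = 3.478327
  t = 9.0000: CF_t = 5.800000, DF = 0.562581, PV = 3.262971
  t = 10.0000: CF_t = 105.800000, DF = 0.527750, PV = 55.835913
Price P = sum_t PV_t = 94.275753
Convexity numerator sum_t t*(t + 1/m) * CF_t / (1+y/m)^(m*t + 2):
  t = 1.0000: term = 9.576049
  t = 2.0000: term = 26.949482
  t = 3.0000: term = 50.561880
  t = 4.0000: term = 79.052346
  t = 5.0000: term = 111.236884
  t = 6.0000: term = 146.089717
  t = 7.0000: term = 182.726350
  t = 8.0000: term = 220.388253
  t = 9.0000: term = 258.429003
  t = 10.0000: term = 5404.952686
Convexity = (1/P) * sum = 6489.962650 / 94.275753 = 68.840210


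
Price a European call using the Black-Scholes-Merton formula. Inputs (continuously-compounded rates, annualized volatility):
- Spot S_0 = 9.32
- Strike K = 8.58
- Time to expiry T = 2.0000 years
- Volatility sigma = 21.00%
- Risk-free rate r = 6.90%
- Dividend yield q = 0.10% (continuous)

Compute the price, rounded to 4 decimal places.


Answer: Price = 2.1577

Derivation:
d1 = (ln(S/K) + (r - q + 0.5*sigma^2) * T) / (sigma * sqrt(T)) = 0.88499032
d2 = d1 - sigma * sqrt(T) = 0.58800547
exp(-rT) = 0.87109869; exp(-qT) = 0.99800200
C = S_0 * exp(-qT) * N(d1) - K * exp(-rT) * N(d2)
N(d1) = 0.81191907; N(d2) = 0.72173569
C = 9.3200 * 0.99800200 * 0.81191907 - 8.5800 * 0.87109869 * 0.72173569 = 2.1577


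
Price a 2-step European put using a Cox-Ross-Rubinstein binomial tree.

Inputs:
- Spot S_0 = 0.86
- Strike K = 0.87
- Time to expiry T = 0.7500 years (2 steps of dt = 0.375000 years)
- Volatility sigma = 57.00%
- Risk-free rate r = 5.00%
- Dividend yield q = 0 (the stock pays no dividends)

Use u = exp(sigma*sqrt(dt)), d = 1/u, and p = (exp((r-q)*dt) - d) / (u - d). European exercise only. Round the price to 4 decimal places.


Answer: Price = V(0,0) = 0.1382

Derivation:
dt = T/N = 0.375000
u = exp(sigma*sqrt(dt)) = 1.417723; d = 1/u = 0.705356
p = (exp((r-q)*dt) - d) / (u - d) = 0.440181
Discount per step: exp(-r*dt) = 0.981425
Stock lattice S(k, i) with i counting down-moves:
  k=0: S(0,0) = 0.8600
  k=1: S(1,0) = 1.2192; S(1,1) = 0.6066
  k=2: S(2,0) = 1.7285; S(2,1) = 0.8600; S(2,2) = 0.4279
Terminal payoffs V(N, i) = max(K - S_T, 0):
  V(2,0) = 0.000000; V(2,1) = 0.010000; V(2,2) = 0.442126
Backward induction: V(k, i) = exp(-r*dt) * [p * V(k+1, i) + (1-p) * V(k+1, i+1)].
  V(1,0) = exp(-r*dt) * [p*0.000000 + (1-p)*0.010000] = 0.005494
  V(1,1) = exp(-r*dt) * [p*0.010000 + (1-p)*0.442126] = 0.247233
  V(0,0) = exp(-r*dt) * [p*0.005494 + (1-p)*0.247233] = 0.138208


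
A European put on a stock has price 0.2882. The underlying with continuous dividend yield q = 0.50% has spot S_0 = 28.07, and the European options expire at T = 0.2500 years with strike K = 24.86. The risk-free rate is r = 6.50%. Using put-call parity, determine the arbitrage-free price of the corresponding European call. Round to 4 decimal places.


Answer: Call price = 3.8638

Derivation:
Put-call parity: C - P = S_0 * exp(-qT) - K * exp(-rT).
S_0 * exp(-qT) = 28.0700 * 0.99875078 = 28.03493442
K * exp(-rT) = 24.8600 * 0.98388132 = 24.45928959
C = P + S*exp(-qT) - K*exp(-rT)
C = 0.2882 + 28.03493442 - 24.45928959 = 3.8638


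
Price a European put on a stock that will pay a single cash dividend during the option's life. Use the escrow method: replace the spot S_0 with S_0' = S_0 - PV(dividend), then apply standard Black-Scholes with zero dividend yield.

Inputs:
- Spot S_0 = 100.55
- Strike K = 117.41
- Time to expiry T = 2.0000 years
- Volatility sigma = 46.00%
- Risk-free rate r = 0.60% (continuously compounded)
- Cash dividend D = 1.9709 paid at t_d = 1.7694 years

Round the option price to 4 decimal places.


PV(D) = D * exp(-r * t_d) = 1.9709 * 0.98943976 = 1.95008681
S_0' = S_0 - PV(D) = 100.5500 - 1.95008681 = 98.59991319
d1 = (ln(S_0'/K) + (r + sigma^2/2)*T) / (sigma*sqrt(T)) = 0.07531963
d2 = d1 - sigma*sqrt(T) = -0.57521861
exp(-rT) = 0.98807171
N(-d1) = 0.46998020; N(-d2) = 0.71742827
P = K * exp(-rT) * N(-d2) - S_0' * N(-d1) = 117.4100 * 0.98807171 * 0.71742827 - 98.59991319 * 0.46998020 = 36.8885

Answer: Price = 36.8885


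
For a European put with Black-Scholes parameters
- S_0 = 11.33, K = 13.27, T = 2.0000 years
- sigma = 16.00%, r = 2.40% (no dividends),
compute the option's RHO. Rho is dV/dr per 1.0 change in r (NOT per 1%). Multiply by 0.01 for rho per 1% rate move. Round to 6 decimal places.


Answer: Rho = -18.354417

Derivation:
d1 = -0.3732276349; d2 = -0.5995018049
phi(d1) = 0.3721017402; exp(-qT) = 1.0000000000; exp(-rT) = 0.9531337871
N(-d2) = 0.7255808466
Rho = -K*T*exp(-rT)*N(-d2) = -13.2700 * 2.0000 * 0.9531337871 * 0.7255808466 = -18.354417


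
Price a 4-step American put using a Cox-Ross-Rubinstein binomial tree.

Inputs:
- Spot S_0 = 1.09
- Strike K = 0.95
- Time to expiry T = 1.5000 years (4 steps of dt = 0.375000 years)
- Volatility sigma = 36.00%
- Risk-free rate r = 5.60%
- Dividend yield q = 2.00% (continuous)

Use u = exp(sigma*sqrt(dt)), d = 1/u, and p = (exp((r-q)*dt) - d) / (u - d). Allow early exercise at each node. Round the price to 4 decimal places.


Answer: Price = V(0,0) = 0.0995

Derivation:
dt = T/N = 0.375000
u = exp(sigma*sqrt(dt)) = 1.246643; d = 1/u = 0.802154
p = (exp((r-q)*dt) - d) / (u - d) = 0.475687
Discount per step: exp(-r*dt) = 0.979219
Stock lattice S(k, i) with i counting down-moves:
  k=0: S(0,0) = 1.0900
  k=1: S(1,0) = 1.3588; S(1,1) = 0.8743
  k=2: S(2,0) = 1.6940; S(2,1) = 1.0900; S(2,2) = 0.7014
  k=3: S(3,0) = 2.1118; S(3,1) = 1.3588; S(3,2) = 0.8743; S(3,3) = 0.5626
  k=4: S(4,0) = 2.6327; S(4,1) = 1.6940; S(4,2) = 1.0900; S(4,3) = 0.7014; S(4,4) = 0.4513
Terminal payoffs V(N, i) = max(K - S_T, 0):
  V(4,0) = 0.000000; V(4,1) = 0.000000; V(4,2) = 0.000000; V(4,3) = 0.248638; V(4,4) = 0.498707
Backward induction: V(k, i) = exp(-r*dt) * [p * V(k+1, i) + (1-p) * V(k+1, i+1)]; then take max(V_cont, immediate exercise) for American.
  V(3,0) = exp(-r*dt) * [p*0.000000 + (1-p)*0.000000] = 0.000000; exercise = 0.000000; V(3,0) = max -> 0.000000
  V(3,1) = exp(-r*dt) * [p*0.000000 + (1-p)*0.000000] = 0.000000; exercise = 0.000000; V(3,1) = max -> 0.000000
  V(3,2) = exp(-r*dt) * [p*0.000000 + (1-p)*0.248638] = 0.127655; exercise = 0.075652; V(3,2) = max -> 0.127655
  V(3,3) = exp(-r*dt) * [p*0.248638 + (1-p)*0.498707] = 0.371861; exercise = 0.387399; V(3,3) = max -> 0.387399
  V(2,0) = exp(-r*dt) * [p*0.000000 + (1-p)*0.000000] = 0.000000; exercise = 0.000000; V(2,0) = max -> 0.000000
  V(2,1) = exp(-r*dt) * [p*0.000000 + (1-p)*0.127655] = 0.065540; exercise = 0.000000; V(2,1) = max -> 0.065540
  V(2,2) = exp(-r*dt) * [p*0.127655 + (1-p)*0.387399] = 0.258359; exercise = 0.248638; V(2,2) = max -> 0.258359
  V(1,0) = exp(-r*dt) * [p*0.000000 + (1-p)*0.065540] = 0.033650; exercise = 0.000000; V(1,0) = max -> 0.033650
  V(1,1) = exp(-r*dt) * [p*0.065540 + (1-p)*0.258359] = 0.163175; exercise = 0.075652; V(1,1) = max -> 0.163175
  V(0,0) = exp(-r*dt) * [p*0.033650 + (1-p)*0.163175] = 0.099451; exercise = 0.000000; V(0,0) = max -> 0.099451


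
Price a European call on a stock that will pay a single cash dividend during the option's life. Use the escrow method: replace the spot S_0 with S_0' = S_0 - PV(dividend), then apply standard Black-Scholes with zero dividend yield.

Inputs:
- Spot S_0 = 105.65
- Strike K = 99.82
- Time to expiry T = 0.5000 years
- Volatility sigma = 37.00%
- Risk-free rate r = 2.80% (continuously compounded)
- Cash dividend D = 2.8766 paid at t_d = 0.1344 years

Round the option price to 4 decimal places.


PV(D) = D * exp(-r * t_d) = 2.8766 * 0.99624387 = 2.86579512
S_0' = S_0 - PV(D) = 105.6500 - 2.86579512 = 102.78420488
d1 = (ln(S_0'/K) + (r + sigma^2/2)*T) / (sigma*sqrt(T)) = 0.29617503
d2 = d1 - sigma*sqrt(T) = 0.03454552
exp(-rT) = 0.98609754
N(d1) = 0.61645179; N(d2) = 0.51377893
C = S_0' * N(d1) - K * exp(-rT) * N(d2) = 102.78420488 * 0.61645179 - 99.8200 * 0.98609754 * 0.51377893 = 12.7891

Answer: Price = 12.7891


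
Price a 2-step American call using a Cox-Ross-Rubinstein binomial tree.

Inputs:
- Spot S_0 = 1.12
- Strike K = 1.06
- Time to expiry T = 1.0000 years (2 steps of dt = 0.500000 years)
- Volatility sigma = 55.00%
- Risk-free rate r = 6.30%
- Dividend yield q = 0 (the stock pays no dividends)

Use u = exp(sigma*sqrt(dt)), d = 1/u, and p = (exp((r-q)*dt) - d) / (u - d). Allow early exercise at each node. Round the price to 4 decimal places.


Answer: Price = V(0,0) = 0.2830

Derivation:
dt = T/N = 0.500000
u = exp(sigma*sqrt(dt)) = 1.475370; d = 1/u = 0.677796
p = (exp((r-q)*dt) - d) / (u - d) = 0.444103
Discount per step: exp(-r*dt) = 0.968991
Stock lattice S(k, i) with i counting down-moves:
  k=0: S(0,0) = 1.1200
  k=1: S(1,0) = 1.6524; S(1,1) = 0.7591
  k=2: S(2,0) = 2.4379; S(2,1) = 1.1200; S(2,2) = 0.5145
Terminal payoffs V(N, i) = max(S_T - K, 0):
  V(2,0) = 1.377922; V(2,1) = 0.060000; V(2,2) = 0.000000
Backward induction: V(k, i) = exp(-r*dt) * [p * V(k+1, i) + (1-p) * V(k+1, i+1)]; then take max(V_cont, immediate exercise) for American.
  V(1,0) = exp(-r*dt) * [p*1.377922 + (1-p)*0.060000] = 0.625284; exercise = 0.592414; V(1,0) = max -> 0.625284
  V(1,1) = exp(-r*dt) * [p*0.060000 + (1-p)*0.000000] = 0.025820; exercise = 0.000000; V(1,1) = max -> 0.025820
  V(0,0) = exp(-r*dt) * [p*0.625284 + (1-p)*0.025820] = 0.282988; exercise = 0.060000; V(0,0) = max -> 0.282988


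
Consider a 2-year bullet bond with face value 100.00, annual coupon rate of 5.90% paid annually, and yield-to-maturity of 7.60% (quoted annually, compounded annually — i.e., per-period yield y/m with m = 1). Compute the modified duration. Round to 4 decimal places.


Coupon per period c = face * coupon_rate / m = 5.900000
Periods per year m = 1; per-period yield y/m = 0.076000
Number of cashflows N = 2
Cashflows (t years, CF_t, discount factor 1/(1+y/m)^(m*t), PV):
  t = 1.0000: CF_t = 5.900000, DF = 0.929368, PV = 5.483271
  t = 2.0000: CF_t = 105.900000, DF = 0.863725, PV = 91.468471
Price P = sum_t PV_t = 96.951742
First compute Macaulay numerator sum_t t * PV_t:
  t * PV_t at t = 1.0000: 5.483271
  t * PV_t at t = 2.0000: 182.936941
Macaulay duration D = 188.420213 / 96.951742 = 1.943443
Modified duration = D / (1 + y/m) = 1.943443 / (1 + 0.076000) = 1.806174

Answer: Modified duration = 1.8062


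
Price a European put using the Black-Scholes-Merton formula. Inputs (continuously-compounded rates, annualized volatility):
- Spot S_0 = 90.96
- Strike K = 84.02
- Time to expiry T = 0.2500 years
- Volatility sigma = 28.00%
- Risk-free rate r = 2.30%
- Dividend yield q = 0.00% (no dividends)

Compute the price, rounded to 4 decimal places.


d1 = (ln(S/K) + (r - q + 0.5*sigma^2) * T) / (sigma * sqrt(T)) = 0.67796417
d2 = d1 - sigma * sqrt(T) = 0.53796417
exp(-rT) = 0.99426650; exp(-qT) = 1.00000000
P = K * exp(-rT) * N(-d2) - S_0 * exp(-qT) * N(-d1)
N(-d1) = 0.24889721; N(-d2) = 0.29530089
P = 84.0200 * 0.99426650 * 0.29530089 - 90.9600 * 1.00000000 * 0.24889721 = 2.0292

Answer: Price = 2.0292


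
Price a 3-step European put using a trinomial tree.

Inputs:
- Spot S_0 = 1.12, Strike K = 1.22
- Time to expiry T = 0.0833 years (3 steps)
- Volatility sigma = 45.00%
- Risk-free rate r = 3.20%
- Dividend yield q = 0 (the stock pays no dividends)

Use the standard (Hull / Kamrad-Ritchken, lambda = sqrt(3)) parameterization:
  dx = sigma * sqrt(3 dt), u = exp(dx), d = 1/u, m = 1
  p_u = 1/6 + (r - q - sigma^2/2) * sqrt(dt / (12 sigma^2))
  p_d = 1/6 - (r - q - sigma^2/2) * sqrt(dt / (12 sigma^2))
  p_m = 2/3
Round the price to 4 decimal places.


dt = T/N = 0.027767; dx = sigma*sqrt(3*dt) = 0.129878
u = exp(dx) = 1.138689; d = 1/u = 0.878203
p_u = 0.159264, p_m = 0.666667, p_d = 0.174069
Discount per step: exp(-r*dt) = 0.999112
Stock lattice S(k, j) with j the centered position index:
  k=0: S(0,+0) = 1.1200
  k=1: S(1,-1) = 0.9836; S(1,+0) = 1.1200; S(1,+1) = 1.2753
  k=2: S(2,-2) = 0.8638; S(2,-1) = 0.9836; S(2,+0) = 1.1200; S(2,+1) = 1.2753; S(2,+2) = 1.4522
  k=3: S(3,-3) = 0.7586; S(3,-2) = 0.8638; S(3,-1) = 0.9836; S(3,+0) = 1.1200; S(3,+1) = 1.2753; S(3,+2) = 1.4522; S(3,+3) = 1.6536
Terminal payoffs V(N, j) = max(K - S_T, 0):
  V(3,-3) = 0.461418; V(3,-2) = 0.356211; V(3,-1) = 0.236413; V(3,+0) = 0.100000; V(3,+1) = 0.000000; V(3,+2) = 0.000000; V(3,+3) = 0.000000
Backward induction: V(k, j) = exp(-r*dt) * [p_u * V(k+1, j+1) + p_m * V(k+1, j) + p_d * V(k+1, j-1)]
  V(2,-2) = exp(-r*dt) * [p_u*0.236413 + p_m*0.356211 + p_d*0.461418] = 0.355129
  V(2,-1) = exp(-r*dt) * [p_u*0.100000 + p_m*0.236413 + p_d*0.356211] = 0.235331
  V(2,+0) = exp(-r*dt) * [p_u*0.000000 + p_m*0.100000 + p_d*0.236413] = 0.107723
  V(2,+1) = exp(-r*dt) * [p_u*0.000000 + p_m*0.000000 + p_d*0.100000] = 0.017391
  V(2,+2) = exp(-r*dt) * [p_u*0.000000 + p_m*0.000000 + p_d*0.000000] = 0.000000
  V(1,-1) = exp(-r*dt) * [p_u*0.107723 + p_m*0.235331 + p_d*0.355129] = 0.235652
  V(1,+0) = exp(-r*dt) * [p_u*0.017391 + p_m*0.107723 + p_d*0.235331] = 0.115447
  V(1,+1) = exp(-r*dt) * [p_u*0.000000 + p_m*0.017391 + p_d*0.107723] = 0.030319
  V(0,+0) = exp(-r*dt) * [p_u*0.030319 + p_m*0.115447 + p_d*0.235652] = 0.122704

Answer: Price = V(0,0) = 0.1227


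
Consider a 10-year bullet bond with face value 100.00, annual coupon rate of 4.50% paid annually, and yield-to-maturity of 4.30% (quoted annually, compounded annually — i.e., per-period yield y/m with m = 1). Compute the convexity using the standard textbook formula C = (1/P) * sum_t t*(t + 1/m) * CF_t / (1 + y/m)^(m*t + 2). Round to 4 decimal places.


Coupon per period c = face * coupon_rate / m = 4.500000
Periods per year m = 1; per-period yield y/m = 0.043000
Number of cashflows N = 10
Cashflows (t years, CF_t, discount factor 1/(1+y/m)^(m*t), PV):
  t = 1.0000: CF_t = 4.500000, DF = 0.958773, PV = 4.314477
  t = 2.0000: CF_t = 4.500000, DF = 0.919245, PV = 4.136604
  t = 3.0000: CF_t = 4.500000, DF = 0.881347, PV = 3.966063
  t = 4.0000: CF_t = 4.500000, DF = 0.845012, PV = 3.802553
  t = 5.0000: CF_t = 4.500000, DF = 0.810174, PV = 3.645784
  t = 6.0000: CF_t = 4.500000, DF = 0.776773, PV = 3.495479
  t = 7.0000: CF_t = 4.500000, DF = 0.744749, PV = 3.351370
  t = 8.0000: CF_t = 4.500000, DF = 0.714045, PV = 3.213202
  t = 9.0000: CF_t = 4.500000, DF = 0.684607, PV = 3.080731
  t = 10.0000: CF_t = 104.500000, DF = 0.656382, PV = 68.591959
Price P = sum_t PV_t = 101.598221
Convexity numerator sum_t t*(t + 1/m) * CF_t / (1+y/m)^(m*t + 2):
  t = 1.0000: term = 7.932126
  t = 2.0000: term = 22.815318
  t = 3.0000: term = 43.749412
  t = 4.0000: term = 69.909575
  t = 5.0000: term = 100.541095
  t = 6.0000: term = 134.954490
  t = 7.0000: term = 172.520920
  t = 8.0000: term = 212.667892
  t = 9.0000: term = 254.875230
  t = 10.0000: term = 6935.811389
Convexity = (1/P) * sum = 7955.777444 / 101.598221 = 78.306267

Answer: Convexity = 78.3063


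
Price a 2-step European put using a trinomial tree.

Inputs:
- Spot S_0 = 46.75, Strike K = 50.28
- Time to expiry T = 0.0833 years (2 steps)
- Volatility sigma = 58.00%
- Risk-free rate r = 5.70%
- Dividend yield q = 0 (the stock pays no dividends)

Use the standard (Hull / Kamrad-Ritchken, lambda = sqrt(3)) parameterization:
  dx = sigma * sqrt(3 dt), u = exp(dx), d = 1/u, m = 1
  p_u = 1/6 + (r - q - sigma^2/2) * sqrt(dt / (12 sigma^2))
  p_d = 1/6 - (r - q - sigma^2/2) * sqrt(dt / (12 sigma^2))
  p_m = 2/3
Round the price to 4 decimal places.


dt = T/N = 0.041650; dx = sigma*sqrt(3*dt) = 0.205020
u = exp(dx) = 1.227550; d = 1/u = 0.814631
p_u = 0.155371, p_m = 0.666667, p_d = 0.177962
Discount per step: exp(-r*dt) = 0.997629
Stock lattice S(k, j) with j the centered position index:
  k=0: S(0,+0) = 46.7500
  k=1: S(1,-1) = 38.0840; S(1,+0) = 46.7500; S(1,+1) = 57.3879
  k=2: S(2,-2) = 31.0244; S(2,-1) = 38.0840; S(2,+0) = 46.7500; S(2,+1) = 57.3879; S(2,+2) = 70.4465
Terminal payoffs V(N, j) = max(K - S_T, 0):
  V(2,-2) = 19.255589; V(2,-1) = 12.195998; V(2,+0) = 3.530000; V(2,+1) = 0.000000; V(2,+2) = 0.000000
Backward induction: V(k, j) = exp(-r*dt) * [p_u * V(k+1, j+1) + p_m * V(k+1, j) + p_d * V(k+1, j-1)]
  V(1,-1) = exp(-r*dt) * [p_u*3.530000 + p_m*12.195998 + p_d*19.255589] = 12.077181
  V(1,+0) = exp(-r*dt) * [p_u*0.000000 + p_m*3.530000 + p_d*12.195998] = 4.513029
  V(1,+1) = exp(-r*dt) * [p_u*0.000000 + p_m*0.000000 + p_d*3.530000] = 0.626716
  V(0,+0) = exp(-r*dt) * [p_u*0.626716 + p_m*4.513029 + p_d*12.077181] = 5.242876

Answer: Price = V(0,0) = 5.2429


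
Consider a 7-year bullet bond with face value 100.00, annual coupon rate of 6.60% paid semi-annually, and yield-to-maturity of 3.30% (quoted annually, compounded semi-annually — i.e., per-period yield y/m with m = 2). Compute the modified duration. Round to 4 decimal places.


Coupon per period c = face * coupon_rate / m = 3.300000
Periods per year m = 2; per-period yield y/m = 0.016500
Number of cashflows N = 14
Cashflows (t years, CF_t, discount factor 1/(1+y/m)^(m*t), PV):
  t = 0.5000: CF_t = 3.300000, DF = 0.983768, PV = 3.246434
  t = 1.0000: CF_t = 3.300000, DF = 0.967799, PV = 3.193737
  t = 1.5000: CF_t = 3.300000, DF = 0.952090, PV = 3.141896
  t = 2.0000: CF_t = 3.300000, DF = 0.936635, PV = 3.090896
  t = 2.5000: CF_t = 3.300000, DF = 0.921432, PV = 3.040724
  t = 3.0000: CF_t = 3.300000, DF = 0.906475, PV = 2.991367
  t = 3.5000: CF_t = 3.300000, DF = 0.891761, PV = 2.942810
  t = 4.0000: CF_t = 3.300000, DF = 0.877285, PV = 2.895042
  t = 4.5000: CF_t = 3.300000, DF = 0.863045, PV = 2.848049
  t = 5.0000: CF_t = 3.300000, DF = 0.849036, PV = 2.801819
  t = 5.5000: CF_t = 3.300000, DF = 0.835254, PV = 2.756340
  t = 6.0000: CF_t = 3.300000, DF = 0.821696, PV = 2.711598
  t = 6.5000: CF_t = 3.300000, DF = 0.808359, PV = 2.667583
  t = 7.0000: CF_t = 103.300000, DF = 0.795237, PV = 82.147993
Price P = sum_t PV_t = 120.476289
First compute Macaulay numerator sum_t t * PV_t:
  t * PV_t at t = 0.5000: 1.623217
  t * PV_t at t = 1.0000: 3.193737
  t * PV_t at t = 1.5000: 4.712844
  t * PV_t at t = 2.0000: 6.181792
  t * PV_t at t = 2.5000: 7.601810
  t * PV_t at t = 3.0000: 8.974100
  t * PV_t at t = 3.5000: 10.299836
  t * PV_t at t = 4.0000: 11.580168
  t * PV_t at t = 4.5000: 12.816222
  t * PV_t at t = 5.0000: 14.009096
  t * PV_t at t = 5.5000: 15.159868
  t * PV_t at t = 6.0000: 16.269589
  t * PV_t at t = 6.5000: 17.339290
  t * PV_t at t = 7.0000: 575.035954
Macaulay duration D = 704.797524 / 120.476289 = 5.850093
Modified duration = D / (1 + y/m) = 5.850093 / (1 + 0.016500) = 5.755134

Answer: Modified duration = 5.7551


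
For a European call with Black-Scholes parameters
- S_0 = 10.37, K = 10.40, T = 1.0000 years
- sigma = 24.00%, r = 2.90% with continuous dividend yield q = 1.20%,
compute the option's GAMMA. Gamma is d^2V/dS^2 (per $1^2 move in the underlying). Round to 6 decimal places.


Answer: Gamma = 0.155871

Derivation:
d1 = 0.1787967337; d2 = -0.0612032663
phi(d1) = 0.3926162257; exp(-qT) = 0.9880717129; exp(-rT) = 0.9714164645
Gamma = exp(-qT) * phi(d1) / (S * sigma * sqrt(T)) = 0.9880717129 * 0.3926162257 / (10.3700 * 0.2400 * 1.0000000000) = 0.155871


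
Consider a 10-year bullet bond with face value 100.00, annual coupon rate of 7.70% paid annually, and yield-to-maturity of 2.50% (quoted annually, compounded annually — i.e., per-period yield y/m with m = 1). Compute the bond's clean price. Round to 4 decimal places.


Coupon per period c = face * coupon_rate / m = 7.700000
Periods per year m = 1; per-period yield y/m = 0.025000
Number of cashflows N = 10
Cashflows (t years, CF_t, discount factor 1/(1+y/m)^(m*t), PV):
  t = 1.0000: CF_t = 7.700000, DF = 0.975610, PV = 7.512195
  t = 2.0000: CF_t = 7.700000, DF = 0.951814, PV = 7.328971
  t = 3.0000: CF_t = 7.700000, DF = 0.928599, PV = 7.150215
  t = 4.0000: CF_t = 7.700000, DF = 0.905951, PV = 6.975820
  t = 5.0000: CF_t = 7.700000, DF = 0.883854, PV = 6.805678
  t = 6.0000: CF_t = 7.700000, DF = 0.862297, PV = 6.639686
  t = 7.0000: CF_t = 7.700000, DF = 0.841265, PV = 6.477742
  t = 8.0000: CF_t = 7.700000, DF = 0.820747, PV = 6.319749
  t = 9.0000: CF_t = 7.700000, DF = 0.800728, PV = 6.165608
  t = 10.0000: CF_t = 107.700000, DF = 0.781198, PV = 84.135068
Price P = sum_t PV_t = 145.510732

Answer: Price = 145.5107


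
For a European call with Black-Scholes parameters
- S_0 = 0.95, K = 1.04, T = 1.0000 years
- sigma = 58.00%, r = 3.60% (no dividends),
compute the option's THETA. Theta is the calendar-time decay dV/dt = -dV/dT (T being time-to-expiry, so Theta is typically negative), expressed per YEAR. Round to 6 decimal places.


Answer: Theta = -0.120476

Derivation:
d1 = 0.1960103318; d2 = -0.3839896682
phi(d1) = 0.3913517299; exp(-qT) = 1.0000000000; exp(-rT) = 0.9646402935
Theta = -S*exp(-qT)*phi(d1)*sigma/(2*sqrt(T)) - r*K*exp(-rT)*N(d2) + q*S*exp(-qT)*N(d1)
N(d1) = 0.5776989604; N(d2) = 0.3504930526; sqrt(T) = 1.0000000000
Term 1 = -0.9500 * 1.0000000000 * 0.3913517299 * 0.5800 / (2 * 1.0000000000) = -0.1078174016
Term 2 = -0.0360 * 1.0400 * 0.9646402935 * 0.3504930526 = -0.0126584536
Term 3 = 0 (no dividend yield, q = 0)
Theta = -0.1078174016 + (-0.0126584536) + (0.0000000000) = -0.120476


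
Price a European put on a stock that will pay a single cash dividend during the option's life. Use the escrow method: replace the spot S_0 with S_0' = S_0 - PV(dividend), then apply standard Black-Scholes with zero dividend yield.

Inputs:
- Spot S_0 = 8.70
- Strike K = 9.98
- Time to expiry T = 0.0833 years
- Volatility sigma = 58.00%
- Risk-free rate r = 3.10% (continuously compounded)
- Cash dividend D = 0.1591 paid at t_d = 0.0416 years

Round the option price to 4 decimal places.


PV(D) = D * exp(-r * t_d) = 0.1591 * 0.99871123 = 0.15889496
S_0' = S_0 - PV(D) = 8.7000 - 0.15889496 = 8.54110504
d1 = (ln(S_0'/K) + (r + sigma^2/2)*T) / (sigma*sqrt(T)) = -0.83094936
d2 = d1 - sigma*sqrt(T) = -0.99834745
exp(-rT) = 0.99742103
N(-d1) = 0.79699888; N(-d2) = 0.84094455
P = K * exp(-rT) * N(-d2) - S_0' * N(-d1) = 9.9800 * 0.99742103 * 0.84094455 - 8.54110504 * 0.79699888 = 1.5637

Answer: Price = 1.5637


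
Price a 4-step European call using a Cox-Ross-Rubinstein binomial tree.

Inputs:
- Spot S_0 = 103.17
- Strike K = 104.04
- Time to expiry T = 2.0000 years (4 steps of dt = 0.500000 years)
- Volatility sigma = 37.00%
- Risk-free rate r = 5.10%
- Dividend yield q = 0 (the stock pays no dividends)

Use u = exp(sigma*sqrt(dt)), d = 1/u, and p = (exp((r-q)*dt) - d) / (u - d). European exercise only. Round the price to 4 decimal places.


dt = T/N = 0.500000
u = exp(sigma*sqrt(dt)) = 1.299045; d = 1/u = 0.769796
p = (exp((r-q)*dt) - d) / (u - d) = 0.483764
Discount per step: exp(-r*dt) = 0.974822
Stock lattice S(k, i) with i counting down-moves:
  k=0: S(0,0) = 103.1700
  k=1: S(1,0) = 134.0225; S(1,1) = 79.4199
  k=2: S(2,0) = 174.1013; S(2,1) = 103.1700; S(2,2) = 61.1371
  k=3: S(3,0) = 226.1654; S(3,1) = 134.0225; S(3,2) = 79.4199; S(3,3) = 47.0631
  k=4: S(4,0) = 293.7991; S(4,1) = 174.1013; S(4,2) = 103.1700; S(4,3) = 61.1371; S(4,4) = 36.2290
Terminal payoffs V(N, i) = max(S_T - K, 0):
  V(4,0) = 189.759085; V(4,1) = 70.061268; V(4,2) = 0.000000; V(4,3) = 0.000000; V(4,4) = 0.000000
Backward induction: V(k, i) = exp(-r*dt) * [p * V(k+1, i) + (1-p) * V(k+1, i+1)].
  V(3,0) = exp(-r*dt) * [p*189.759085 + (1-p)*70.061268] = 124.744891
  V(3,1) = exp(-r*dt) * [p*70.061268 + (1-p)*0.000000] = 33.039787
  V(3,2) = exp(-r*dt) * [p*0.000000 + (1-p)*0.000000] = 0.000000
  V(3,3) = exp(-r*dt) * [p*0.000000 + (1-p)*0.000000] = 0.000000
  V(2,0) = exp(-r*dt) * [p*124.744891 + (1-p)*33.039787] = 75.454602
  V(2,1) = exp(-r*dt) * [p*33.039787 + (1-p)*0.000000] = 15.581041
  V(2,2) = exp(-r*dt) * [p*0.000000 + (1-p)*0.000000] = 0.000000
  V(1,0) = exp(-r*dt) * [p*75.454602 + (1-p)*15.581041] = 43.424173
  V(1,1) = exp(-r*dt) * [p*15.581041 + (1-p)*0.000000] = 7.347773
  V(0,0) = exp(-r*dt) * [p*43.424173 + (1-p)*7.347773] = 24.175834

Answer: Price = V(0,0) = 24.1758


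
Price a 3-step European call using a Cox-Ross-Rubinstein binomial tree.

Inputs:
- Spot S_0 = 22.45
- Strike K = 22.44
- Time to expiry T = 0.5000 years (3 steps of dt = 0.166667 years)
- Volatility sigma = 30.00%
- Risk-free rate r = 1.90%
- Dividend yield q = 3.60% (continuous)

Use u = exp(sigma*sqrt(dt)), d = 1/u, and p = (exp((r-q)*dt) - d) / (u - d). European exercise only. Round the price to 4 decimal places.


Answer: Price = V(0,0) = 1.9403

Derivation:
dt = T/N = 0.166667
u = exp(sigma*sqrt(dt)) = 1.130290; d = 1/u = 0.884728
p = (exp((r-q)*dt) - d) / (u - d) = 0.457898
Discount per step: exp(-r*dt) = 0.996838
Stock lattice S(k, i) with i counting down-moves:
  k=0: S(0,0) = 22.4500
  k=1: S(1,0) = 25.3750; S(1,1) = 19.8622
  k=2: S(2,0) = 28.6811; S(2,1) = 22.4500; S(2,2) = 17.5726
  k=3: S(3,0) = 32.4180; S(3,1) = 25.3750; S(3,2) = 19.8622; S(3,3) = 15.5470
Terminal payoffs V(N, i) = max(S_T - K, 0):
  V(3,0) = 9.978008; V(3,1) = 2.935017; V(3,2) = 0.000000; V(3,3) = 0.000000
Backward induction: V(k, i) = exp(-r*dt) * [p * V(k+1, i) + (1-p) * V(k+1, i+1)].
  V(2,0) = exp(-r*dt) * [p*9.978008 + (1-p)*2.935017] = 6.140511
  V(2,1) = exp(-r*dt) * [p*2.935017 + (1-p)*0.000000] = 1.339689
  V(2,2) = exp(-r*dt) * [p*0.000000 + (1-p)*0.000000] = 0.000000
  V(1,0) = exp(-r*dt) * [p*6.140511 + (1-p)*1.339689] = 3.526789
  V(1,1) = exp(-r*dt) * [p*1.339689 + (1-p)*0.000000] = 0.611501
  V(0,0) = exp(-r*dt) * [p*3.526789 + (1-p)*0.611501] = 1.940251


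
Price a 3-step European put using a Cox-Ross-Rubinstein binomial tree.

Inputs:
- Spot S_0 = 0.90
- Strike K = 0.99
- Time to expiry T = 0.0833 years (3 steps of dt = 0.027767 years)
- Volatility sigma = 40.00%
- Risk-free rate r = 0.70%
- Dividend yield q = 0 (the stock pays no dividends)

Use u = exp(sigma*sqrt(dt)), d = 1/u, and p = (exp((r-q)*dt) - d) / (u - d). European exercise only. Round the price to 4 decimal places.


dt = T/N = 0.027767
u = exp(sigma*sqrt(dt)) = 1.068925; d = 1/u = 0.935519
p = (exp((r-q)*dt) - d) / (u - d) = 0.484800
Discount per step: exp(-r*dt) = 0.999806
Stock lattice S(k, i) with i counting down-moves:
  k=0: S(0,0) = 0.9000
  k=1: S(1,0) = 0.9620; S(1,1) = 0.8420
  k=2: S(2,0) = 1.0283; S(2,1) = 0.9000; S(2,2) = 0.7877
  k=3: S(3,0) = 1.0992; S(3,1) = 0.9620; S(3,2) = 0.8420; S(3,3) = 0.7369
Terminal payoffs V(N, i) = max(K - S_T, 0):
  V(3,0) = 0.000000; V(3,1) = 0.027968; V(3,2) = 0.148032; V(3,3) = 0.253113
Backward induction: V(k, i) = exp(-r*dt) * [p * V(k+1, i) + (1-p) * V(k+1, i+1)].
  V(2,0) = exp(-r*dt) * [p*0.000000 + (1-p)*0.027968] = 0.014406
  V(2,1) = exp(-r*dt) * [p*0.027968 + (1-p)*0.148032] = 0.089808
  V(2,2) = exp(-r*dt) * [p*0.148032 + (1-p)*0.253113] = 0.202131
  V(1,0) = exp(-r*dt) * [p*0.014406 + (1-p)*0.089808] = 0.053243
  V(1,1) = exp(-r*dt) * [p*0.089808 + (1-p)*0.202131] = 0.147648
  V(0,0) = exp(-r*dt) * [p*0.053243 + (1-p)*0.147648] = 0.101860

Answer: Price = V(0,0) = 0.1019


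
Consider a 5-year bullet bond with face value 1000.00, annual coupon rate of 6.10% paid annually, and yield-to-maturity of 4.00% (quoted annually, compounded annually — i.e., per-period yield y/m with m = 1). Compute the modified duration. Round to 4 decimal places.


Coupon per period c = face * coupon_rate / m = 61.000000
Periods per year m = 1; per-period yield y/m = 0.040000
Number of cashflows N = 5
Cashflows (t years, CF_t, discount factor 1/(1+y/m)^(m*t), PV):
  t = 1.0000: CF_t = 61.000000, DF = 0.961538, PV = 58.653846
  t = 2.0000: CF_t = 61.000000, DF = 0.924556, PV = 56.397929
  t = 3.0000: CF_t = 61.000000, DF = 0.888996, PV = 54.228778
  t = 4.0000: CF_t = 61.000000, DF = 0.854804, PV = 52.143056
  t = 5.0000: CF_t = 1061.000000, DF = 0.821927, PV = 872.064660
Price P = sum_t PV_t = 1093.488269
First compute Macaulay numerator sum_t t * PV_t:
  t * PV_t at t = 1.0000: 58.653846
  t * PV_t at t = 2.0000: 112.795858
  t * PV_t at t = 3.0000: 162.686334
  t * PV_t at t = 4.0000: 208.572223
  t * PV_t at t = 5.0000: 4360.323301
Macaulay duration D = 4903.031562 / 1093.488269 = 4.483845
Modified duration = D / (1 + y/m) = 4.483845 / (1 + 0.040000) = 4.311389

Answer: Modified duration = 4.3114


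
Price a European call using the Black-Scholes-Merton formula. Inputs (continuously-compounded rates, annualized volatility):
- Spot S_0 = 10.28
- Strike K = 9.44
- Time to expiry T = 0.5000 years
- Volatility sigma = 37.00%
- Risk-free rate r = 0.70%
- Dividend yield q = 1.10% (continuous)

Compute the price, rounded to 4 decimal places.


d1 = (ln(S/K) + (r - q + 0.5*sigma^2) * T) / (sigma * sqrt(T)) = 0.44899094
d2 = d1 - sigma * sqrt(T) = 0.18736143
exp(-rT) = 0.99650612; exp(-qT) = 0.99451510
C = S_0 * exp(-qT) * N(d1) - K * exp(-rT) * N(d2)
N(d1) = 0.67328090; N(d2) = 0.57431137
C = 10.2800 * 0.99451510 * 0.67328090 - 9.4400 * 0.99650612 * 0.57431137 = 1.4808

Answer: Price = 1.4808


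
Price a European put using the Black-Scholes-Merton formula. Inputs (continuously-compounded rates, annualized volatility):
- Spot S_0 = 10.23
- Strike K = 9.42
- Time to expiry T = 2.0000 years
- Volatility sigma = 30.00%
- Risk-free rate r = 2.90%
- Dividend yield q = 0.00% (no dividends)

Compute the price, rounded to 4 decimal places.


Answer: Price = 1.0213

Derivation:
d1 = (ln(S/K) + (r - q + 0.5*sigma^2) * T) / (sigma * sqrt(T)) = 0.54326894
d2 = d1 - sigma * sqrt(T) = 0.11900487
exp(-rT) = 0.94364995; exp(-qT) = 1.00000000
P = K * exp(-rT) * N(-d2) - S_0 * exp(-qT) * N(-d1)
N(-d1) = 0.29347232; N(-d2) = 0.45263575
P = 9.4200 * 0.94364995 * 0.45263575 - 10.2300 * 1.00000000 * 0.29347232 = 1.0213


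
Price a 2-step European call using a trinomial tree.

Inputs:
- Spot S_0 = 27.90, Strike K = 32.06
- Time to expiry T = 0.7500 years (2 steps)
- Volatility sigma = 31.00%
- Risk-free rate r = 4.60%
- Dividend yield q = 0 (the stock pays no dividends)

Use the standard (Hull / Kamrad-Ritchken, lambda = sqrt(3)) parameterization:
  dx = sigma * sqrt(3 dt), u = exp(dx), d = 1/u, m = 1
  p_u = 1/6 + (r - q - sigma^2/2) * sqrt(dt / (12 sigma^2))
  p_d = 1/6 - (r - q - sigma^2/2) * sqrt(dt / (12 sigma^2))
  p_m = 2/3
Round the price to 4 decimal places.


dt = T/N = 0.375000; dx = sigma*sqrt(3*dt) = 0.328805
u = exp(dx) = 1.389306; d = 1/u = 0.719784
p_u = 0.165498, p_m = 0.666667, p_d = 0.167836
Discount per step: exp(-r*dt) = 0.982898
Stock lattice S(k, j) with j the centered position index:
  k=0: S(0,+0) = 27.9000
  k=1: S(1,-1) = 20.0820; S(1,+0) = 27.9000; S(1,+1) = 38.7616
  k=2: S(2,-2) = 14.4547; S(2,-1) = 20.0820; S(2,+0) = 27.9000; S(2,+1) = 38.7616; S(2,+2) = 53.8518
Terminal payoffs V(N, j) = max(S_T - K, 0):
  V(2,-2) = 0.000000; V(2,-1) = 0.000000; V(2,+0) = 0.000000; V(2,+1) = 6.701649; V(2,+2) = 21.791809
Backward induction: V(k, j) = exp(-r*dt) * [p_u * V(k+1, j+1) + p_m * V(k+1, j) + p_d * V(k+1, j-1)]
  V(1,-1) = exp(-r*dt) * [p_u*0.000000 + p_m*0.000000 + p_d*0.000000] = 0.000000
  V(1,+0) = exp(-r*dt) * [p_u*6.701649 + p_m*0.000000 + p_d*0.000000] = 1.090139
  V(1,+1) = exp(-r*dt) * [p_u*21.791809 + p_m*6.701649 + p_d*0.000000] = 7.936173
  V(0,+0) = exp(-r*dt) * [p_u*7.936173 + p_m*1.090139 + p_d*0.000000] = 2.005286

Answer: Price = V(0,0) = 2.0053


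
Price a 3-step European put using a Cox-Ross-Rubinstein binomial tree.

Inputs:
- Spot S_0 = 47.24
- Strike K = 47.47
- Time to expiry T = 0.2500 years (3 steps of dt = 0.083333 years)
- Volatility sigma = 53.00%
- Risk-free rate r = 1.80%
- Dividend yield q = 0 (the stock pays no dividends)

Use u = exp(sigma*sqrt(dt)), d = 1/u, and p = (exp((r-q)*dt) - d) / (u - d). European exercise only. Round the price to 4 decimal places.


Answer: Price = V(0,0) = 5.4079

Derivation:
dt = T/N = 0.083333
u = exp(sigma*sqrt(dt)) = 1.165322; d = 1/u = 0.858132
p = (exp((r-q)*dt) - d) / (u - d) = 0.466712
Discount per step: exp(-r*dt) = 0.998501
Stock lattice S(k, i) with i counting down-moves:
  k=0: S(0,0) = 47.2400
  k=1: S(1,0) = 55.0498; S(1,1) = 40.5381
  k=2: S(2,0) = 64.1508; S(2,1) = 47.2400; S(2,2) = 34.7871
  k=3: S(3,0) = 74.7564; S(3,1) = 55.0498; S(3,2) = 40.5381; S(3,3) = 29.8519
Terminal payoffs V(N, i) = max(K - S_T, 0):
  V(3,0) = 0.000000; V(3,1) = 0.000000; V(3,2) = 6.931864; V(3,3) = 17.618129
Backward induction: V(k, i) = exp(-r*dt) * [p * V(k+1, i) + (1-p) * V(k+1, i+1)].
  V(2,0) = exp(-r*dt) * [p*0.000000 + (1-p)*0.000000] = 0.000000
  V(2,1) = exp(-r*dt) * [p*0.000000 + (1-p)*6.931864] = 3.691142
  V(2,2) = exp(-r*dt) * [p*6.931864 + (1-p)*17.618129] = 12.611793
  V(1,0) = exp(-r*dt) * [p*0.000000 + (1-p)*3.691142] = 1.965493
  V(1,1) = exp(-r*dt) * [p*3.691142 + (1-p)*12.611793] = 8.435758
  V(0,0) = exp(-r*dt) * [p*1.965493 + (1-p)*8.435758] = 5.407892


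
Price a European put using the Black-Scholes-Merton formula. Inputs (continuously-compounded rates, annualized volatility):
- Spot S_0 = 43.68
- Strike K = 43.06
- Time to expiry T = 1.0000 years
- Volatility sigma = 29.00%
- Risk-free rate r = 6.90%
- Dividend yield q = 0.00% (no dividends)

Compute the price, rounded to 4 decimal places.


Answer: Price = 3.2857

Derivation:
d1 = (ln(S/K) + (r - q + 0.5*sigma^2) * T) / (sigma * sqrt(T)) = 0.43222703
d2 = d1 - sigma * sqrt(T) = 0.14222703
exp(-rT) = 0.93332668; exp(-qT) = 1.00000000
P = K * exp(-rT) * N(-d2) - S_0 * exp(-qT) * N(-d1)
N(-d1) = 0.33278821; N(-d2) = 0.44345034
P = 43.0600 * 0.93332668 * 0.44345034 - 43.6800 * 1.00000000 * 0.33278821 = 3.2857


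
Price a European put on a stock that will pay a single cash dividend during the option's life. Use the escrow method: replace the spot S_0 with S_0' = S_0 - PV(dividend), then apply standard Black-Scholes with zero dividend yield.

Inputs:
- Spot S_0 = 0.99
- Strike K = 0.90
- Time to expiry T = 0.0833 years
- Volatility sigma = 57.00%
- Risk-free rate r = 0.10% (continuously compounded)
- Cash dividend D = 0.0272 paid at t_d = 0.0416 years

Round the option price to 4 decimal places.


PV(D) = D * exp(-r * t_d) = 0.0272 * 0.99995840 = 0.02719887
S_0' = S_0 - PV(D) = 0.9900 - 0.02719887 = 0.96280113
d1 = (ln(S_0'/K) + (r + sigma^2/2)*T) / (sigma*sqrt(T)) = 0.49277588
d2 = d1 - sigma*sqrt(T) = 0.32826396
exp(-rT) = 0.99991670
N(-d1) = 0.31108548; N(-d2) = 0.37135605
P = K * exp(-rT) * N(-d2) - S_0' * N(-d1) = 0.9000 * 0.99991670 * 0.37135605 - 0.96280113 * 0.31108548 = 0.0347

Answer: Price = 0.0347


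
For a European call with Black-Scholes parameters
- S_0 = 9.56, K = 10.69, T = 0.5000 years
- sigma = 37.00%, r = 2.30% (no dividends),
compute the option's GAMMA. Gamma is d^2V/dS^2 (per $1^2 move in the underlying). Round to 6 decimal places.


d1 = -0.2522498254; d2 = -0.5138793344
phi(d1) = 0.3864497160; exp(-qT) = 1.0000000000; exp(-rT) = 0.9885658722
Gamma = exp(-qT) * phi(d1) / (S * sigma * sqrt(T)) = 1.0000000000 * 0.3864497160 / (9.5600 * 0.3700 * 0.7071067812) = 0.154507

Answer: Gamma = 0.154507


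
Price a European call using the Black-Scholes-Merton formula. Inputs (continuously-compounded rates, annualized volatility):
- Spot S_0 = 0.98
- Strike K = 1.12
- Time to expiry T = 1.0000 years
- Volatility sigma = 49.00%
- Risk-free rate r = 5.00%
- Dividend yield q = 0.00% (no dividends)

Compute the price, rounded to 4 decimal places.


Answer: Price = 0.1581

Derivation:
d1 = (ln(S/K) + (r - q + 0.5*sigma^2) * T) / (sigma * sqrt(T)) = 0.07452777
d2 = d1 - sigma * sqrt(T) = -0.41547223
exp(-rT) = 0.95122942; exp(-qT) = 1.00000000
C = S_0 * exp(-qT) * N(d1) - K * exp(-rT) * N(d2)
N(d1) = 0.52970478; N(d2) = 0.33889812
C = 0.9800 * 1.00000000 * 0.52970478 - 1.1200 * 0.95122942 * 0.33889812 = 0.1581


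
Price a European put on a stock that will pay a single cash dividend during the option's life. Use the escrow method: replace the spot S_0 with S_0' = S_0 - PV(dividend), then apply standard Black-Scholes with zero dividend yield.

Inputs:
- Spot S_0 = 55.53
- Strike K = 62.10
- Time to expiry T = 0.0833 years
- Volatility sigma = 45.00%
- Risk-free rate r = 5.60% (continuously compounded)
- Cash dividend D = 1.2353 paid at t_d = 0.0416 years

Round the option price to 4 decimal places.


Answer: Price = 8.1420

Derivation:
PV(D) = D * exp(-r * t_d) = 1.2353 * 0.99767311 = 1.23242559
S_0' = S_0 - PV(D) = 55.5300 - 1.23242559 = 54.29757441
d1 = (ln(S_0'/K) + (r + sigma^2/2)*T) / (sigma*sqrt(T)) = -0.93293452
d2 = d1 - sigma*sqrt(T) = -1.06281235
exp(-rT) = 0.99534606
N(-d1) = 0.82457311; N(-d2) = 0.85606647
P = K * exp(-rT) * N(-d2) - S_0' * N(-d1) = 62.1000 * 0.99534606 * 0.85606647 - 54.29757441 * 0.82457311 = 8.1420


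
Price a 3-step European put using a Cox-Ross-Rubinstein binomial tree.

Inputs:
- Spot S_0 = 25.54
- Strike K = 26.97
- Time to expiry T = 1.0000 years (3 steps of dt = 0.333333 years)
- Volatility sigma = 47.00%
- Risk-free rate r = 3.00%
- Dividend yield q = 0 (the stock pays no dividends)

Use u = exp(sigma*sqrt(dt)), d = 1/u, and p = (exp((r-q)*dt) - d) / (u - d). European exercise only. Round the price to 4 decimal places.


Answer: Price = V(0,0) = 5.4841

Derivation:
dt = T/N = 0.333333
u = exp(sigma*sqrt(dt)) = 1.311740; d = 1/u = 0.762346
p = (exp((r-q)*dt) - d) / (u - d) = 0.450868
Discount per step: exp(-r*dt) = 0.990050
Stock lattice S(k, i) with i counting down-moves:
  k=0: S(0,0) = 25.5400
  k=1: S(1,0) = 33.5018; S(1,1) = 19.4703
  k=2: S(2,0) = 43.9457; S(2,1) = 25.5400; S(2,2) = 14.8431
  k=3: S(3,0) = 57.6454; S(3,1) = 33.5018; S(3,2) = 19.4703; S(3,3) = 11.3156
Terminal payoffs V(N, i) = max(K - S_T, 0):
  V(3,0) = 0.000000; V(3,1) = 0.000000; V(3,2) = 7.499681; V(3,3) = 15.654404
Backward induction: V(k, i) = exp(-r*dt) * [p * V(k+1, i) + (1-p) * V(k+1, i+1)].
  V(2,0) = exp(-r*dt) * [p*0.000000 + (1-p)*0.000000] = 0.000000
  V(2,1) = exp(-r*dt) * [p*0.000000 + (1-p)*7.499681] = 4.077339
  V(2,2) = exp(-r*dt) * [p*7.499681 + (1-p)*15.654404] = 11.858522
  V(1,0) = exp(-r*dt) * [p*0.000000 + (1-p)*4.077339] = 2.216720
  V(1,1) = exp(-r*dt) * [p*4.077339 + (1-p)*11.858522] = 8.267151
  V(0,0) = exp(-r*dt) * [p*2.216720 + (1-p)*8.267151] = 5.484091


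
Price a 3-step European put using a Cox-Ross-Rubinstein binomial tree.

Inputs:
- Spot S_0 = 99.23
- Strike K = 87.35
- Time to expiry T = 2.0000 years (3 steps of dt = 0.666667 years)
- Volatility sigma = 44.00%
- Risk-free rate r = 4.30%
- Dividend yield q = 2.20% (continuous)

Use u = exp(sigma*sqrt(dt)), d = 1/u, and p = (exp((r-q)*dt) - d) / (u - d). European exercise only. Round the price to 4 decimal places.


Answer: Price = V(0,0) = 16.0338

Derivation:
dt = T/N = 0.666667
u = exp(sigma*sqrt(dt)) = 1.432267; d = 1/u = 0.698194
p = (exp((r-q)*dt) - d) / (u - d) = 0.430345
Discount per step: exp(-r*dt) = 0.971740
Stock lattice S(k, i) with i counting down-moves:
  k=0: S(0,0) = 99.2300
  k=1: S(1,0) = 142.1239; S(1,1) = 69.2818
  k=2: S(2,0) = 203.5593; S(2,1) = 99.2300; S(2,2) = 48.3721
  k=3: S(3,0) = 291.5513; S(3,1) = 142.1239; S(3,2) = 69.2818; S(3,3) = 33.7731
Terminal payoffs V(N, i) = max(K - S_T, 0):
  V(3,0) = 0.000000; V(3,1) = 0.000000; V(3,2) = 18.068224; V(3,3) = 53.576891
Backward induction: V(k, i) = exp(-r*dt) * [p * V(k+1, i) + (1-p) * V(k+1, i+1)].
  V(2,0) = exp(-r*dt) * [p*0.000000 + (1-p)*0.000000] = 0.000000
  V(2,1) = exp(-r*dt) * [p*0.000000 + (1-p)*18.068224] = 10.001790
  V(2,2) = exp(-r*dt) * [p*18.068224 + (1-p)*53.576891] = 37.213688
  V(1,0) = exp(-r*dt) * [p*0.000000 + (1-p)*10.001790] = 5.536559
  V(1,1) = exp(-r*dt) * [p*10.001790 + (1-p)*37.213688] = 24.782475
  V(0,0) = exp(-r*dt) * [p*5.536559 + (1-p)*24.782475] = 16.033807


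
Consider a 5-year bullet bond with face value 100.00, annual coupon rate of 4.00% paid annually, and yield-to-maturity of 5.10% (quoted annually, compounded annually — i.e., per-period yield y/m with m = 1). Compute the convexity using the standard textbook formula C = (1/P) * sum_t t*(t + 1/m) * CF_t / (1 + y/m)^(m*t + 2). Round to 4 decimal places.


Answer: Convexity = 24.4192

Derivation:
Coupon per period c = face * coupon_rate / m = 4.000000
Periods per year m = 1; per-period yield y/m = 0.051000
Number of cashflows N = 5
Cashflows (t years, CF_t, discount factor 1/(1+y/m)^(m*t), PV):
  t = 1.0000: CF_t = 4.000000, DF = 0.951475, PV = 3.805899
  t = 2.0000: CF_t = 4.000000, DF = 0.905304, PV = 3.621217
  t = 3.0000: CF_t = 4.000000, DF = 0.861374, PV = 3.445497
  t = 4.0000: CF_t = 4.000000, DF = 0.819576, PV = 3.278303
  t = 5.0000: CF_t = 104.000000, DF = 0.779806, PV = 81.099796
Price P = sum_t PV_t = 95.250712
Convexity numerator sum_t t*(t + 1/m) * CF_t / (1+y/m)^(m*t + 2):
  t = 1.0000: term = 6.890993
  t = 2.0000: term = 19.669820
  t = 3.0000: term = 37.430675
  t = 4.0000: term = 59.357239
  t = 5.0000: term = 2202.599731
Convexity = (1/P) * sum = 2325.948458 / 95.250712 = 24.419224
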